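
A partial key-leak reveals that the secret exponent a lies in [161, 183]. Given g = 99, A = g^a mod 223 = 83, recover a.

170

Compute 99^161 mod 223 = 85, then multiply by 99 repeatedly:
  99^161=85  99^162=164  99^163=180  99^164=203  99^165=27
  99^166=220  99^167=149  99^168=33  99^169=145  99^170=83
Found 83 at exponent 170.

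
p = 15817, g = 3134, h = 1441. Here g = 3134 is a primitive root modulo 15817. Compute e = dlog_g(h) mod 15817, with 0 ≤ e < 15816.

14812

Baby-step giant-step with m = ceil(sqrt(15816)) = 126.
Baby table (3134^j mod 15817 for j=0..125):
  0:1  1:3134  2:15416  3:8626  4:2631  5:4897  6:4708  7:13428
  8:10132  9:8969  10:2037  11:9707  12:5647  13:14292  14:13201  15:10479
  16:5094  17:5243  18:13516  19:1218  20:5315  21:1909  22:3980  23:9524
  24:1537  25:8590  26:526  27:3516  28:10512  29:13614  30:7827  31:13468
  32:8956  33:8746  34:14920  35:4228  36:11723  37:12808  38:12543  39:4517
  40:63  41:7638  42:6371  43:5660  44:7583  45:7988  46:11898  47:7663
  48:5636  49:11452  50:1795  51:10495  52:7787  53:14644  54:9179  55:11680
  56:4582  57:13969  58:13207  59:13466  60:2688  61:9548  62:13485  63:14783
  64:1929  65:3392  66:1504  67:70  68:13759  69:3564  70:2774  71:10183
  72:10633  73:13220  74:6757  75:13292  76:10967  77:237  78:15176  79:15682
  80:3969  81:6684  82:5948  83:8606  84:3219  85:12917  86:6175  87:8259
  88:7094  89:9711  90:2366  91:12688  92:254  93:5186  94:8865  95:8258
  96:3960  97:10112  98:9557  99:10057  100:11174  101:478  102:11254  103:13943
  104:10808  105:8075  106:15667  107:4410  108:12699  109:3094  110:775  111:8849
  112:5565  113:10376  114:14449  115:14912  116:10790  117:14931  118:7068  119:7312
  120:12792  121:9850  122:10933  123:4400  124:12993  125:7104
Giant step factor: 3134^(-126) ≡ 14218 (mod 15817).
Scan 1441·14218^i mod 15817 for i = 0, 1, …:
  i=0: 1441   i=1: 5123   i=2: 1529   i=3: 6764
  i=4: 3192   i=5: 4883   i=6: 5681   i=7: 10856
  i=8: 8322   i=9: 11036     …   i=116: 8891
  i=117: 2774
Match at i=117, j=70: e = 117·126 + 70 = 14812.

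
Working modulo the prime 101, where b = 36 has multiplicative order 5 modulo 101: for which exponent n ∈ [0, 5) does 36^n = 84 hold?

Successive powers of 36 modulo 101:
  36^0=1  36^1=36  36^2=84
So 36^2 ≡ 84 (mod 101), giving n = 2.

2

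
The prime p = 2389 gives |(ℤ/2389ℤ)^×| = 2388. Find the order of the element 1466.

2388

The order of 1466 must divide p − 1 = 2388 = 2^2 · 3 · 199.
Divisors: 1, 2, 3, 4, 6, 12, 199, 398, 597, 796, 1194, 2388.
Check each in increasing order: 1466^1 ≡ 1466;  1466^2 ≡ 1445;  1466^3 ≡ 1716;  1466^4 ≡ 39;  1466^6 ≡ 1408;  1466^12 ≡ 1983;  1466^199 ≡ 752;  1466^398 ≡ 1700;  1466^597 ≡ 285;  1466^796 ≡ 1699;  1466^1194 ≡ 2388;  1466^2388 ≡ 1.
Smallest exponent giving 1 is 2388.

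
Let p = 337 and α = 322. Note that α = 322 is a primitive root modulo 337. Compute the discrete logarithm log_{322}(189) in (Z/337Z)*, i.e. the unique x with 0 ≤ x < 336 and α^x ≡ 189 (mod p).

Baby-step giant-step with m = ceil(sqrt(336)) = 19.
Baby table (322^j mod 337 for j=0..18):
  0:1  1:322  2:225  3:332  4:75  5:223  6:25  7:299
  8:233  9:212  10:190  11:183  12:288  13:61  14:96  15:245
  16:32  17:194  18:123
Giant step factor: 322^(-19) ≡ 238 (mod 337).
Scan 189·238^i mod 337 for i = 0, 1, …:
  i=0: 189   i=1: 161   i=2: 237   i=3: 127
  i=4: 233
Match at i=4, j=8: x = 4·19 + 8 = 84.

84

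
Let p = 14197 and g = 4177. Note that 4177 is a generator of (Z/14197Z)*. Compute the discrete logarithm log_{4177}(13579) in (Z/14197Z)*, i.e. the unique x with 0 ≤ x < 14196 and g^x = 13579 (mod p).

11588

Baby-step giant-step with m = ceil(sqrt(14196)) = 120.
Baby table (4177^j mod 14197 for j=0..119):
  0:1  1:4177  2:13413  3:4739  4:4185  5:4238  6:12664  7:13703
  8:9324  9:3977  10:1439  11:5372  12:7584  13:4861  14:2687  15:7969
  16:8745  17:13181  18:1071  19:1512  20:12156  21:7140  22:10080  23:10055
  24:5009  25:10412  26:5513  27:267  28:7893  29:3627  30:1780  31:10029
  32:9983  33:2402  34:10072  35:5033  36:11281  37:894  38:427  39:8954
  40:5960  41:7579  42:12370  43:6607  44:12668  45:2017  46:6188  47:8736
  48:3982  49:8127  50:1452  51:2885  52:11589  53:9680  54:304  55:6275
  56:3013  57:6759  58:8707  59:10622  60:2469  61:5991  62:9293  63:2263
  64:11546  65:433  66:5622  67:1256  68:7619  69:9086  70:3641  71:3470
  72:13250  73:5344  74:4204  75:12616  76:11965  77:4365  78:3657  79:13514
  80:706  81:10183  82:179  83:9439  84:1634  85:10658  86:10871  87:6161
  88:9533  89:10953  90:7947  91:2033  92:2035  93:10389  94:8821  95:4102
  96:12472  97:6751  98:3685  99:2697  100:7148  101:905  102:3783  103:330
  104:1301  105:11023  106:2200  107:3941  108:7234  109:5202  110:7344  111:10368
  112:6286  113:6369  114:12332  115:4048  116:14066  117:6496  118:3325  119:3859
Giant step factor: 4177^(-120) ≡ 529 (mod 14197).
Scan 13579·529^i mod 14197 for i = 0, 1, …:
  i=0: 13579   i=1: 13806   i=2: 6116   i=3: 12645
  i=4: 2418   i=5: 1392   i=6: 12321   i=7: 1386
  i=8: 9147   i=9: 11783     …   i=95: 10481
  i=96: 7619
Match at i=96, j=68: x = 96·120 + 68 = 11588.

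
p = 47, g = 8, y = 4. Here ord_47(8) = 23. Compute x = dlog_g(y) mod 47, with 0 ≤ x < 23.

Successive powers of 8 modulo 47:
  8^0=1  8^1=8  8^2=17  8^3=42  8^4=7  8^5=9
  8^6=25  8^7=12  8^8=2  8^9=16  8^10=34  8^11=37
  8^12=14  8^13=18  8^14=3  8^15=24  8^16=4
So 8^16 ≡ 4 (mod 47), giving x = 16.

16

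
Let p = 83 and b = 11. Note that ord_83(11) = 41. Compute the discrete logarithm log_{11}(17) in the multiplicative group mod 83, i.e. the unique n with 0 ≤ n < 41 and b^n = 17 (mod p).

16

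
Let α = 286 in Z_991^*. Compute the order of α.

The order of 286 must divide p − 1 = 990 = 2 · 3^2 · 5 · 11.
Divisors: 1, 2, 3, 5, 6, 9, 10, 11, 15, 18, 22, 30, 33, 45, 55, 66, 90, 99, 110, 165, 198, 330, 495, 990.
Check each in increasing order: 286^1 ≡ 286;  286^2 ≡ 534;  286^3 ≡ 110;  286^5 ≡ 271;  286^6 ≡ 208;  286^9 ≡ 87;  286^10 ≡ 107;  286^11 ≡ 872;  286^15 ≡ 258;  286^18 ≡ 632;  286^22 ≡ 287;  286^30 ≡ 167;  286^33 ≡ 532;  286^45 ≡ 473;  286^55 ≡ 70;  286^66 ≡ 589;  286^90 ≡ 754;  286^99 ≡ 192;  286^110 ≡ 936;  286^165 ≡ 114;  286^198 ≡ 197;  286^330 ≡ 113;  286^495 ≡ 990;  286^990 ≡ 1.
Smallest exponent giving 1 is 990.

990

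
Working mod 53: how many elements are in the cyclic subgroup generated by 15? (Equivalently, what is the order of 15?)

The order of 15 must divide p − 1 = 52 = 2^2 · 13.
Divisors: 1, 2, 4, 13, 26, 52.
Check each in increasing order: 15^1 ≡ 15;  15^2 ≡ 13;  15^4 ≡ 10;  15^13 ≡ 1.
Smallest exponent giving 1 is 13.

13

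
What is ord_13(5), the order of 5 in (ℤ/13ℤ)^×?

4

The order of 5 must divide p − 1 = 12 = 2^2 · 3.
Divisors: 1, 2, 3, 4, 6, 12.
Check each in increasing order: 5^1 ≡ 5;  5^2 ≡ 12;  5^3 ≡ 8;  5^4 ≡ 1.
Smallest exponent giving 1 is 4.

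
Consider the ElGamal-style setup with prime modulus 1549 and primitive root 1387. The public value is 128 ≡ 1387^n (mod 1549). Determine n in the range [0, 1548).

1189

Baby-step giant-step with m = ceil(sqrt(1548)) = 40.
Baby table (1387^j mod 1549 for j=0..39):
  0:1  1:1387  2:1460  3:477  4:176  5:919  6:1375  7:306
  8:1545  9:648  10:356  11:1190  12:845  13:971  14:696  15:325
  16:16  17:506  18:125  19:1436  20:1267  21:763  22:314  23:249
  24:1485  25:1074  26:1049  27:452  28:1128  29:46  30:293  31:553
  32:256  33:351  34:451  35:1290  36:135  37:1365  38:377  39:886
Giant step factor: 1387^(-40) ≡ 298 (mod 1549).
Scan 128·298^i mod 1549 for i = 0, 1, …:
  i=0: 128   i=1: 968   i=2: 350   i=3: 517
  i=4: 715   i=5: 857   i=6: 1350   i=7: 1109
  i=8: 545   i=9: 1314     …   i=28: 915
  i=29: 46
Match at i=29, j=29: n = 29·40 + 29 = 1189.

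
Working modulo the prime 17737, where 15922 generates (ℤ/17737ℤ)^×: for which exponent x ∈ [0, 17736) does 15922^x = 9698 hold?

13794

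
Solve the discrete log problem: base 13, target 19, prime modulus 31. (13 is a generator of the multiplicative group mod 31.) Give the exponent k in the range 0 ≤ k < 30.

14

Successive powers of 13 modulo 31:
  13^0=1  13^1=13  13^2=14  13^3=27  13^4=10  13^5=6
  13^6=16  13^7=22  13^8=7  13^9=29  13^10=5  13^11=3
  13^12=8  13^13=11  13^14=19
So 13^14 ≡ 19 (mod 31), giving k = 14.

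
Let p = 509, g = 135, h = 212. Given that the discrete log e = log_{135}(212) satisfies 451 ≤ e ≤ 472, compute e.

471

Compute 135^451 mod 509 = 434, then multiply by 135 repeatedly:
  135^451=434  135^452=55  135^453=299  135^454=154  135^455=430
  135^456=24  135^457=186  135^458=169  135^459=419  135^460=66
  135^461=257  135^462=83  135^463=7  135^464=436  135^465=325
  135^466=101  135^467=401  135^468=181  135^469=3  135^470=405
  135^471=212
Found 212 at exponent 471.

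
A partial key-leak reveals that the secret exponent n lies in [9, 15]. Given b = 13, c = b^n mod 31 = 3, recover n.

11

Compute 13^9 mod 31 = 29, then multiply by 13 repeatedly:
  13^9=29  13^10=5  13^11=3
Found 3 at exponent 11.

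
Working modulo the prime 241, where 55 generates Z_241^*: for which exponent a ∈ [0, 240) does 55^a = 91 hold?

Baby-step giant-step with m = ceil(sqrt(240)) = 16.
Baby table (55^j mod 241 for j=0..15):
  0:1  1:55  2:133  3:85  4:96  5:219  6:236  7:207
  8:58  9:57  10:2  11:110  12:25  13:170  14:192  15:197
Giant step factor: 55^(-16) ≡ 24 (mod 241).
Scan 91·24^i mod 241 for i = 0, 1, …:
  i=0: 91   i=1: 15   i=2: 119   i=3: 205
  i=4: 100   i=5: 231   i=6: 1
Match at i=6, j=0: a = 6·16 + 0 = 96.

96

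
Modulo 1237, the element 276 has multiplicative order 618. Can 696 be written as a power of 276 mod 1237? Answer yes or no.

696 ∈ ⟨276⟩ iff 696^618 ≡ 1 (mod 1237), since |⟨276⟩| = 618.
696^618 mod 1237 = 1.
Since 1 = 1, 696 lies in the subgroup.

yes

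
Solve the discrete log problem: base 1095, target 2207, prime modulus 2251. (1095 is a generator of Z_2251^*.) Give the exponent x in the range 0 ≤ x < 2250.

771

Baby-step giant-step with m = ceil(sqrt(2250)) = 48.
Baby table (1095^j mod 2251 for j=0..47):
  0:1  1:1095  2:1493  3:609  4:559  5:2084  6:1717  7:530
  8:1843  9:1189  10:877  11:1389  12:1530  13:606  14:1776  15:2107
  16:2141  17:1104  18:93  19:540  20:1538  21:362  22:214  23:226
  24:2111  25:2019  26:323  27:278  28:525  29:870  30:477  31:83
  32:845  33:114  34:1025  35:1377  36:1896  37:698  38:1221  39:2152
  40:1894  41:759  42:486  43:934  44:776  45:1093  46:1554  47:2125
Giant step factor: 1095^(-48) ≡ 1602 (mod 2251).
Scan 2207·1602^i mod 2251 for i = 0, 1, …:
  i=0: 2207   i=1: 1544   i=2: 1890   i=3: 185
  i=4: 1489   i=5: 1569   i=6: 1422   i=7: 32
  i=8: 1742   i=9: 1695     …   i=15: 1598
  i=16: 609
Match at i=16, j=3: x = 16·48 + 3 = 771.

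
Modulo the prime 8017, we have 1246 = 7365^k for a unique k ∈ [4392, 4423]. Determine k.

Compute 7365^4392 mod 8017 = 7056, then multiply by 7365 repeatedly:
  7365^4392=7056  7365^4393=1246
Found 1246 at exponent 4393.

4393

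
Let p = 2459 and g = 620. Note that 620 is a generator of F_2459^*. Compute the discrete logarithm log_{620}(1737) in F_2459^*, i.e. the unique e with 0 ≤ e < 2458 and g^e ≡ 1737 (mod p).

Baby-step giant-step with m = ceil(sqrt(2458)) = 50.
Baby table (620^j mod 2459 for j=0..49):
  0:1  1:620  2:796  3:1720  4:1653  5:1916  6:223  7:556
  8:460  9:2415  10:2228  11:1861  12:549  13:1038  14:1761  15:24
  16:126  17:1891  18:1936  19:328  20:1722  21:434  22:1049  23:1204
  24:1403  25:1833  26:402  27:881  28:322  29:461  30:576  31:565
  32:1122  33:2202  34:495  35:1984  36:580  37:586  38:1847  39:1705
  40:2189  41:2271  42:1472  43:351  44:1228  45:1529  46:1265  47:2338
  48:1209  49:2044
Giant step factor: 620^(-50) ≡ 2187 (mod 2459).
Scan 1737·2187^i mod 2459 for i = 0, 1, …:
  i=0: 1737   i=1: 2123   i=2: 409   i=3: 1866
  i=4: 1461   i=5: 966   i=6: 361   i=7: 168
  i=8: 1025   i=9: 1526   i=10: 499   i=11: 1976
  i=12: 1049
Match at i=12, j=22: e = 12·50 + 22 = 622.

622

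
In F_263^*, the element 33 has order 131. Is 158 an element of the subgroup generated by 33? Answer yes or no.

158 ∈ ⟨33⟩ iff 158^131 ≡ 1 (mod 263), since |⟨33⟩| = 131.
158^131 mod 263 = 262.
Since 262 ≠ 1, 158 does not lie in the subgroup.

no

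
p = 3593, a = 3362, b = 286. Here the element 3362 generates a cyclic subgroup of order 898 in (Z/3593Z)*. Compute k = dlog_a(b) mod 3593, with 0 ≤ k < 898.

416

Baby-step giant-step with m = ceil(sqrt(898)) = 30.
Baby table (3362^j mod 3593 for j=0..29):
  0:1  1:3362  2:3059  3:1192  4:1309  5:3026  6:1629  7:966
  8:3213  9:1548  10:1712  11:3351  12:2007  13:3473  14:2569  15:2999
  16:680  17:1012  18:3366  19:2135  20:2649  21:2484  22:1076  23:2954
  24:296  25:3484  26:28  27:718  28:3013  29:1039
Giant step factor: 3362^(-30) ≡ 423 (mod 3593).
Scan 286·423^i mod 3593 for i = 0, 1, …:
  i=0: 286   i=1: 2409   i=2: 2188   i=3: 2123
  i=4: 3372   i=5: 3528   i=6: 1249   i=7: 156
  i=8: 1314   i=9: 2500   i=10: 1158   i=11: 1186
  i=12: 2251   i=13: 28
Match at i=13, j=26: k = 13·30 + 26 = 416.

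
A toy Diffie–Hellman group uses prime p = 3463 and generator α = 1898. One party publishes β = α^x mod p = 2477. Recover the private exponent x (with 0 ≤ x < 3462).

Baby-step giant-step with m = ceil(sqrt(3462)) = 59.
Baby table (1898^j mod 3463 for j=0..58):
  0:1  1:1898  2:884  3:1740  4:2281  5:588  6:938  7:342
  8:1535  9:1047  10:2907  11:927  12:242  13:2200  14:2685  15:2057
  16:1385  17:313  18:1901  19:3115  20:929  21:575  22:505  23:2702
  24:3156  25:2561  26:2189  27:2585  28:2722  29:3023  30:2926  31:2359
  32:3186  33:630  34:1005  35:2840  36:1892  37:3348  38:3362  39:2230
  40:754  41:873  42:1640  43:2946  44:2226  45:88  46:800  47:1606
  48:748  49:3337  50:3262  51:2895  52:2392  53:23  54:2098  55:3017
  56:1927  57:518  58:3135
Giant step factor: 1898^(-59) ≡ 422 (mod 3463).
Scan 2477·422^i mod 3463 for i = 0, 1, …:
  i=0: 2477   i=1: 2931   i=2: 591   i=3: 66
  i=4: 148   i=5: 122   i=6: 3002   i=7: 2849
  i=8: 617   i=9: 649     …   i=18: 1501
  i=19: 3156
Match at i=19, j=24: x = 19·59 + 24 = 1145.

1145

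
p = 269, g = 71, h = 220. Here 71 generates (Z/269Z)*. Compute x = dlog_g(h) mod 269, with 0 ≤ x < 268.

Baby-step giant-step with m = ceil(sqrt(268)) = 17.
Baby table (71^j mod 269 for j=0..16):
  0:1  1:71  2:199  3:141  4:58  5:83  6:244  7:108
  8:136  9:241  10:164  11:77  12:87  13:259  14:97  15:162
  16:204
Giant step factor: 71^(-17) ≡ 32 (mod 269).
Scan 220·32^i mod 269 for i = 0, 1, …:
  i=0: 220   i=1: 46   i=2: 127   i=3: 29
  i=4: 121   i=5: 106   i=6: 164
Match at i=6, j=10: x = 6·17 + 10 = 112.

112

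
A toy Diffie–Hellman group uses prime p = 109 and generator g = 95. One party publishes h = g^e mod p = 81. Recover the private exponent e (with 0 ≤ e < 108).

Baby-step giant-step with m = ceil(sqrt(108)) = 11.
Baby table (95^j mod 109 for j=0..10):
  0:1  1:95  2:87  3:90  4:48  5:91  6:34  7:69
  8:15  9:8  10:106
Giant step factor: 95^(-11) ≡ 13 (mod 109).
Scan 81·13^i mod 109 for i = 0, 1, …:
  i=0: 81   i=1: 72   i=2: 64   i=3: 69
Match at i=3, j=7: e = 3·11 + 7 = 40.

40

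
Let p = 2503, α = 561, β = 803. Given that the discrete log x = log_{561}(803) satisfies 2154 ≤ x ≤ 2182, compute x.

Compute 561^2154 mod 2503 = 373, then multiply by 561 repeatedly:
  561^2154=373  561^2155=1504  561^2156=233  561^2157=557  561^2158=2105
  561^2159=1992  561^2160=1174  561^2161=325  561^2162=2109  561^2163=1733
  561^2164=1049  561^2165=284  561^2166=1635  561^2167=1137  561^2168=2095
  561^2169=1388  561^2170=235  561^2171=1679  561^2172=791  561^2173=720
  561^2174=937  561^2175=27  561^2176=129  561^2177=2285  561^2178=349
  561^2179=555  561^2180=983  561^2181=803
Found 803 at exponent 2181.

2181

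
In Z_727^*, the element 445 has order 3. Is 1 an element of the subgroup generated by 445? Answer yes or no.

yes

⟨445⟩ has order 3; its elements mod 727 are {1, 281, 445}.
1 is in this set.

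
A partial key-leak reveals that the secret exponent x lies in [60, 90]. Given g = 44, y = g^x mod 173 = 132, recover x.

Compute 44^60 mod 173 = 84, then multiply by 44 repeatedly:
  44^60=84  44^61=63  44^62=4  44^63=3  44^64=132
Found 132 at exponent 64.

64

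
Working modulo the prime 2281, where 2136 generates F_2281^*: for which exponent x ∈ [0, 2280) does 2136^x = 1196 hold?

1115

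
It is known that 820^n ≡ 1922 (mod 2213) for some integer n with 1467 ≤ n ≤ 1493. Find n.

1493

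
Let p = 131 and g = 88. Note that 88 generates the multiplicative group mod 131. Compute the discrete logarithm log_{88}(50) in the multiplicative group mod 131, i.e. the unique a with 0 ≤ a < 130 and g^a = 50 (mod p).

17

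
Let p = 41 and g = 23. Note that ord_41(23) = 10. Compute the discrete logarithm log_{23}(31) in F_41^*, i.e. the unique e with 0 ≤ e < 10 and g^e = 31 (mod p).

Successive powers of 23 modulo 41:
  23^0=1  23^1=23  23^2=37  23^3=31
So 23^3 ≡ 31 (mod 41), giving e = 3.

3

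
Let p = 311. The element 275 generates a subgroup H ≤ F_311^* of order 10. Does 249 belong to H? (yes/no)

⟨275⟩ has order 10; its elements mod 311 are {1, 6, 36, 52, 95, 216, 259, 275, 305, 310}.
249 is not in this set.

no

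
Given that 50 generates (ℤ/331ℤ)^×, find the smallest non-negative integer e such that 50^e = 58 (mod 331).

Baby-step giant-step with m = ceil(sqrt(330)) = 19.
Baby table (50^j mod 331 for j=0..18):
  0:1  1:50  2:183  3:213  4:58  5:252  6:22  7:107
  8:54  9:52  10:283  11:248  12:153  13:37  14:195  15:151
  16:268  17:160  18:56
Giant step factor: 50^(-19) ≡ 98 (mod 331).
Scan 58·98^i mod 331 for i = 0, 1, …:
  i=0: 58
Match at i=0, j=4: e = 0·19 + 4 = 4.

4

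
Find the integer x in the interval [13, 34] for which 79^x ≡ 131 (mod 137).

23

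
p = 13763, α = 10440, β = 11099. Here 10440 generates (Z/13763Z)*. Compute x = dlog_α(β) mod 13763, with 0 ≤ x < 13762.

6272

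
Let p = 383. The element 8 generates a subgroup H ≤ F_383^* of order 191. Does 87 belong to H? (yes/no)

87 ∈ ⟨8⟩ iff 87^191 ≡ 1 (mod 383), since |⟨8⟩| = 191.
87^191 mod 383 = 1.
Since 1 = 1, 87 lies in the subgroup.

yes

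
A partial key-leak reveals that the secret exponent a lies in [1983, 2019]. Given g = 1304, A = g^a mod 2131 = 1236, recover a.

2015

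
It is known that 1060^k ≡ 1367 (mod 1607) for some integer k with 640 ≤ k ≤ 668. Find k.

Compute 1060^640 mod 1607 = 1588, then multiply by 1060 repeatedly:
  1060^640=1588  1060^641=751  1060^642=595  1060^643=756  1060^644=1074
  1060^645=684  1060^646=283  1060^647=1078  1060^648=103  1060^649=1511
  1060^650=1088  1060^651=1061  1060^652=1367
Found 1367 at exponent 652.

652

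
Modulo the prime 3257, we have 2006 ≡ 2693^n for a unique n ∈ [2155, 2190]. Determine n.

Compute 2693^2155 mod 3257 = 1426, then multiply by 2693 repeatedly:
  2693^2155=1426  2693^2156=215  2693^2157=2506  2693^2158=154  2693^2159=1083
  2693^2160=1504  2693^2161=1821  2693^2162=2168  2693^2163=1880  2693^2164=1462
  2693^2165=2710  2693^2166=2350  2693^2167=199  2693^2168=1759  2693^2169=1309
  2693^2170=1063  2693^2171=3013  2693^2172=822  2693^2173=2143  2693^2174=2952
  2693^2175=2656  2693^2176=236  2693^2177=433  2693^2178=63  2693^2179=295
  2693^2180=2984  2693^2181=893  2693^2182=1183  2693^2183=473  2693^2184=302
  2693^2185=2293  2693^2186=3034  2693^2187=2006
Found 2006 at exponent 2187.

2187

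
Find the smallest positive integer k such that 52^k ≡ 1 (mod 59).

58

The order of 52 must divide p − 1 = 58 = 2 · 29.
Divisors: 1, 2, 29, 58.
Check each in increasing order: 52^1 ≡ 52;  52^2 ≡ 49;  52^29 ≡ 58;  52^58 ≡ 1.
Smallest exponent giving 1 is 58.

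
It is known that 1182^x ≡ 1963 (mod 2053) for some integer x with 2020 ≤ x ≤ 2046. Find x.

Compute 1182^2020 mod 2053 = 122, then multiply by 1182 repeatedly:
  1182^2020=122  1182^2021=494  1182^2022=856  1182^2023=1716  1182^2024=2001
  1182^2025=126  1182^2026=1116  1182^2027=1086  1182^2028=527  1182^2029=855
  1182^2030=534  1182^2031=917  1182^2032=1963
Found 1963 at exponent 2032.

2032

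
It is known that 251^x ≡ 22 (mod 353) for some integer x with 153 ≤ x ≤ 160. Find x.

160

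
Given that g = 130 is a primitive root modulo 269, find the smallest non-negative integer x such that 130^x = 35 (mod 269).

77

Baby-step giant-step with m = ceil(sqrt(268)) = 17.
Baby table (130^j mod 269 for j=0..16):
  0:1  1:130  2:222  3:77  4:57  5:147  6:11  7:85
  8:21  9:40  10:89  11:3  12:121  13:128  14:231  15:171
  16:172
Giant step factor: 130^(-17) ≡ 106 (mod 269).
Scan 35·106^i mod 269 for i = 0, 1, …:
  i=0: 35   i=1: 213   i=2: 251   i=3: 244
  i=4: 40
Match at i=4, j=9: x = 4·17 + 9 = 77.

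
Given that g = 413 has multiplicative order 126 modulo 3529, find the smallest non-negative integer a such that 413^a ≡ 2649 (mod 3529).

122

Baby-step giant-step with m = ceil(sqrt(126)) = 12.
Baby table (413^j mod 3529 for j=0..11):
  0:1  1:413  2:1177  3:2628  4:1961  5:1752  6:131  7:1168
  8:2440  9:1955  10:2803  11:127
Giant step factor: 413^(-12) ≡ 2603 (mod 3529).
Scan 2649·2603^i mod 3529 for i = 0, 1, …:
  i=0: 2649   i=1: 3210   i=2: 2487   i=3: 1475
  i=4: 3402   i=5: 1145   i=6: 1959   i=7: 3401
  i=8: 2071   i=9: 2030   i=10: 1177
Match at i=10, j=2: a = 10·12 + 2 = 122.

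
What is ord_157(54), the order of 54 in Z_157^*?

The order of 54 must divide p − 1 = 156 = 2^2 · 3 · 13.
Divisors: 1, 2, 3, 4, 6, 12, 13, 26, 39, 52, 78, 156.
Check each in increasing order: 54^1 ≡ 54;  54^2 ≡ 90;  54^3 ≡ 150;  54^4 ≡ 93;  54^6 ≡ 49;  54^12 ≡ 46;  54^13 ≡ 129;  54^26 ≡ 156;  54^39 ≡ 28;  54^52 ≡ 1.
Smallest exponent giving 1 is 52.

52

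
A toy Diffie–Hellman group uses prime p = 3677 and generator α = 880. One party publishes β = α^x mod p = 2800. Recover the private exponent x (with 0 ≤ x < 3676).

Baby-step giant-step with m = ceil(sqrt(3676)) = 61.
Baby table (880^j mod 3677 for j=0..60):
  0:1  1:880  2:2230  3:2559  4:1596  5:3543  6:3421  7:2694
  8:2732  9:3079  10:3248  11:1211  12:3027  13:1612  14:2915  15:2331
  16:3191  17:2529  18:935  19:2829  20:191  21:2615  22:3075  23:3405
  24:3322  25:145  26:2582  27:3451  28:3355  29:3446  30:2632  31:3327
  32:868  33:2701  34:1538  35:304  36:2776  37:1352  38:2089  39:3497
  40:3388  41:3070  42:2682  43:3203  44:2058  45:1956  46:444  47:958
  48:1007  49:3  50:2640  51:3013  52:323  53:1111  54:3275  55:2909
  56:728  57:842  58:1883  59:2390  60:3633
Giant step factor: 880^(-61) ≡ 2193 (mod 3677).
Scan 2800·2193^i mod 3677 for i = 0, 1, …:
  i=0: 2800   i=1: 3487   i=2: 2508   i=3: 2929
  i=4: 3255   i=5: 1158   i=6: 2364   i=7: 3359
  i=8: 1256   i=9: 335     …   i=48: 2255
  i=49: 3327
Match at i=49, j=31: x = 49·61 + 31 = 3020.

3020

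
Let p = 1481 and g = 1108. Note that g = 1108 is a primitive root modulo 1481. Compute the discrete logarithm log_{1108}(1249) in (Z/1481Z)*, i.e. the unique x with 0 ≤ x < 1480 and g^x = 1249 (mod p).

Baby-step giant-step with m = ceil(sqrt(1480)) = 39.
Baby table (1108^j mod 1481 for j=0..38):
  0:1  1:1108  2:1396  3:604  4:1301  5:495  6:490  7:874
  8:1299  9:1241  10:660  11:1147  12:178  13:251  14:1161  15:880
  16:542  17:731  18:1322  19:67  20:186  21:229  22:481  23:1269
  24:583  25:248  26:799  27:1135  28:211  29:1271  30:1318  31:78
  32:526  33:775  34:1201  35:770  36:104  37:1195  38:46
Giant step factor: 1108^(-39) ≡ 480 (mod 1481).
Scan 1249·480^i mod 1481 for i = 0, 1, …:
  i=0: 1249   i=1: 1196   i=2: 933   i=3: 578
  i=4: 493   i=5: 1161
Match at i=5, j=14: x = 5·39 + 14 = 209.

209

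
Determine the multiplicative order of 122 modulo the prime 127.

21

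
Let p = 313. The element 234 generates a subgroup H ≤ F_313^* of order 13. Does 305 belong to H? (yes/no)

no

⟨234⟩ has order 13; its elements mod 313 are {1, 27, 44, 48, 58, 103, 113, 150, 234, 249, 277, 280, 294}.
305 is not in this set.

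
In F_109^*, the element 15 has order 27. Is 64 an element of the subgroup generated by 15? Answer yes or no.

no

64 ∈ ⟨15⟩ iff 64^27 ≡ 1 (mod 109), since |⟨15⟩| = 27.
64^27 mod 109 = 108.
Since 108 ≠ 1, 64 does not lie in the subgroup.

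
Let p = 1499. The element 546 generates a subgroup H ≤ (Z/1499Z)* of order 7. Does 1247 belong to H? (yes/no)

⟨546⟩ has order 7; its elements mod 1499 are {1, 151, 316, 546, 922, 1247, 1314}.
1247 is in this set.

yes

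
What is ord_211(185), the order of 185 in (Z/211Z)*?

The order of 185 must divide p − 1 = 210 = 2 · 3 · 5 · 7.
Divisors: 1, 2, 3, 5, 6, 7, 10, 14, 15, 21, 30, 35, 42, 70, 105, 210.
Check each in increasing order: 185^1 ≡ 185;  185^2 ≡ 43;  185^3 ≡ 148;  185^5 ≡ 34;  185^6 ≡ 171;  185^7 ≡ 196;  185^10 ≡ 101;  185^14 ≡ 14;  185^15 ≡ 58;  185^21 ≡ 1.
Smallest exponent giving 1 is 21.

21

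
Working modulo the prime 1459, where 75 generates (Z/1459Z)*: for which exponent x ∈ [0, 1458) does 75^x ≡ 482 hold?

684

Baby-step giant-step with m = ceil(sqrt(1458)) = 39.
Baby table (75^j mod 1459 for j=0..38):
  0:1  1:75  2:1248  3:224  4:751  5:883  6:570  7:439
  8:827  9:747  10:583  11:1414  12:1002  13:741  14:133  15:1221
  16:1117  17:612  18:671  19:719  20:1401  21:27  22:566  23:139
  24:212  25:1310  26:497  27:800  28:181  29:444  30:1202  31:1151
  32:244  33:792  34:1040  35:673  36:869  37:979  38:475
Giant step factor: 75^(-39) ≡ 1011 (mod 1459).
Scan 482·1011^i mod 1459 for i = 0, 1, …:
  i=0: 482   i=1: 1455   i=2: 333   i=3: 1093
  i=4: 560   i=5: 68   i=6: 175   i=7: 386
  i=8: 693   i=9: 303     …   i=16: 394
  i=17: 27
Match at i=17, j=21: x = 17·39 + 21 = 684.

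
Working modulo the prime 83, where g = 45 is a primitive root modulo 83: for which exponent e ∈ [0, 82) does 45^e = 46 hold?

79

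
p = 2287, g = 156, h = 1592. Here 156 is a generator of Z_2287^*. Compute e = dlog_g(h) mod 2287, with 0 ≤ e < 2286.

101

Baby-step giant-step with m = ceil(sqrt(2286)) = 48.
Baby table (156^j mod 2287 for j=0..47):
  0:1  1:156  2:1466  3:2283  4:1663  5:997  6:16  7:209
  8:586  9:2223  10:1451  11:2230  12:256  13:1057  14:228  15:1263
  16:346  17:1375  18:1809  19:903  20:1361  21:1912  22:962  23:1417
  24:1500  25:726  26:1193  27:861  28:1670  29:2089  30:1130  31:181
  32:792  33:54  34:1563  35:1406  36:2071  37:609  38:1237  39:864
  40:2138  41:1913  42:1118  43:596  44:1496  45:102  46:2190  47:877
Giant step factor: 156^(-48) ≡ 1250 (mod 2287).
Scan 1592·1250^i mod 2287 for i = 0, 1, …:
  i=0: 1592   i=1: 310   i=2: 997
Match at i=2, j=5: e = 2·48 + 5 = 101.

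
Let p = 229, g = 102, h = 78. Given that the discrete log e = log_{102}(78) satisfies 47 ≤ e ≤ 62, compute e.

58

Compute 102^47 mod 229 = 47, then multiply by 102 repeatedly:
  102^47=47  102^48=214  102^49=73  102^50=118  102^51=128
  102^52=3  102^53=77  102^54=68  102^55=66  102^56=91
  102^57=122  102^58=78
Found 78 at exponent 58.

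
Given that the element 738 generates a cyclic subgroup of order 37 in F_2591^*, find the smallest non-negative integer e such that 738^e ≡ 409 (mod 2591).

18

Successive powers of 738 modulo 2591:
  738^0=1  738^1=738  738^2=534  738^3=260  738^4=146  738^5=1517
  738^6=234  738^7=1686  738^8=588  738^9=1247  738^10=481  738^11=11
  738^12=345  738^13=692  738^14=269  738^15=1606  738^16=1141  738^17=2574
  738^18=409
So 738^18 ≡ 409 (mod 2591), giving e = 18.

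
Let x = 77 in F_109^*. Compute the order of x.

The order of 77 must divide p − 1 = 108 = 2^2 · 3^3.
Divisors: 1, 2, 3, 4, 6, 9, 12, 18, 27, 36, 54, 108.
Check each in increasing order: 77^1 ≡ 77;  77^2 ≡ 43;  77^3 ≡ 41;  77^4 ≡ 105;  77^6 ≡ 46;  77^9 ≡ 33;  77^12 ≡ 45;  77^18 ≡ 108;  77^27 ≡ 76;  77^36 ≡ 1.
Smallest exponent giving 1 is 36.

36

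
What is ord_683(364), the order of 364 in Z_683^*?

341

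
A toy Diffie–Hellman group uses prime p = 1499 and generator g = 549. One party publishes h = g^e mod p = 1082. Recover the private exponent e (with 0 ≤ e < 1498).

Baby-step giant-step with m = ceil(sqrt(1498)) = 39.
Baby table (549^j mod 1499 for j=0..38):
  0:1  1:549  2:102  3:535  4:1410  5:606  6:1415  7:353
  8:426  9:30  10:1480  11:62  12:1060  13:328  14:192  15:478
  16:97  17:788  18:900  19:929  20:361  21:321  22:846  23:1263
  24:849  25:1411  26:1155  27:18  28:888  29:337  30:636  31:1396
  32:415  33:1486  34:358  35:173  36:540  37:1157  38:1116
Giant step factor: 549^(-39) ≡ 825 (mod 1499).
Scan 1082·825^i mod 1499 for i = 0, 1, …:
  i=0: 1082   i=1: 745   i=2: 35   i=3: 394
  i=4: 1266   i=5: 1146   i=6: 1080   i=7: 594
  i=8: 1376   i=9: 457     …   i=23: 324
  i=24: 478
Match at i=24, j=15: e = 24·39 + 15 = 951.

951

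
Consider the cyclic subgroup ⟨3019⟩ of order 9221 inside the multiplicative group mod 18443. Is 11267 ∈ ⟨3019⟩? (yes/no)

yes

11267 ∈ ⟨3019⟩ iff 11267^9221 ≡ 1 (mod 18443), since |⟨3019⟩| = 9221.
11267^9221 mod 18443 = 1.
Since 1 = 1, 11267 lies in the subgroup.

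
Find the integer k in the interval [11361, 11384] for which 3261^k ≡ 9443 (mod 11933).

Compute 3261^11361 mod 11933 = 6052, then multiply by 3261 repeatedly:
  3261^11361=6052  3261^11362=10323  3261^11363=310  3261^11364=8538  3261^11365=2729
  3261^11366=9184  3261^11367=9127  3261^11368=2245  3261^11369=6016  3261^11370=324
  3261^11371=6460  3261^11372=4315  3261^11373=2208  3261^11374=4689  3261^11375=4656
  3261^11376=4440  3261^11377=4111  3261^11378=5212  3261^11379=3740  3261^11380=614
  3261^11381=9443
Found 9443 at exponent 11381.

11381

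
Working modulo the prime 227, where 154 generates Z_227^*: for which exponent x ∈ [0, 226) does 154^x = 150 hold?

93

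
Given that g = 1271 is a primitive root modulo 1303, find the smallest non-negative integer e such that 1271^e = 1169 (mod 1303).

761

Baby-step giant-step with m = ceil(sqrt(1302)) = 37.
Baby table (1271^j mod 1303 for j=0..36):
  0:1  1:1271  2:1024  3:1110  4:964  5:424  6:765  7:277
  8:257  9:897  10:1265  11:1216  12:178  13:819  14:1155  15:827
  16:899  17:1201  18:658  19:1095  20:141  21:700  22:1054  23:150
  24:412  25:1149  26:1019  27:1270  28:1056  29:86  30:1157  31:763
  32:341  33:815  34:1283  35:640  36:368
Giant step factor: 1271^(-37) ≡ 585 (mod 1303).
Scan 1169·585^i mod 1303 for i = 0, 1, …:
  i=0: 1169   i=1: 1093   i=2: 935   i=3: 1018
  i=4: 59   i=5: 637   i=6: 1290   i=7: 213
  i=8: 820   i=9: 196     …   i=19: 881
  i=20: 700
Match at i=20, j=21: e = 20·37 + 21 = 761.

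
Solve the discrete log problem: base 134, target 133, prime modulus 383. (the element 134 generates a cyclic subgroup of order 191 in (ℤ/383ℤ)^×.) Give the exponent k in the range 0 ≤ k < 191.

177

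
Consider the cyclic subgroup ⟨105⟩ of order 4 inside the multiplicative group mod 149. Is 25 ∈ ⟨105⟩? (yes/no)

⟨105⟩ has order 4; its elements mod 149 are {1, 44, 105, 148}.
25 is not in this set.

no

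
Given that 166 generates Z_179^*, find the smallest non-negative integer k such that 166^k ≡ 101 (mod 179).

Baby-step giant-step with m = ceil(sqrt(178)) = 14.
Baby table (166^j mod 179 for j=0..13):
  0:1  1:166  2:169  3:130  4:100  5:132  6:74  7:112
  8:155  9:133  10:61  11:102  12:106  13:54
Giant step factor: 166^(-14) ≡ 64 (mod 179).
Scan 101·64^i mod 179 for i = 0, 1, …:
  i=0: 101   i=1: 20   i=2: 27   i=3: 117
  i=4: 149   i=5: 49   i=6: 93   i=7: 45
  i=8: 16   i=9: 129   i=10: 22   i=11: 155
Match at i=11, j=8: k = 11·14 + 8 = 162.

162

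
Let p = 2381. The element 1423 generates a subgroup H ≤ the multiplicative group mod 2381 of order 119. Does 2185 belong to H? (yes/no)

yes

2185 ∈ ⟨1423⟩ iff 2185^119 ≡ 1 (mod 2381), since |⟨1423⟩| = 119.
2185^119 mod 2381 = 1.
Since 1 = 1, 2185 lies in the subgroup.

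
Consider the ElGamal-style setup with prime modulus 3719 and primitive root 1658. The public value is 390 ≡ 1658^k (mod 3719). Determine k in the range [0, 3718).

Baby-step giant-step with m = ceil(sqrt(3718)) = 61.
Baby table (1658^j mod 3719 for j=0..60):
  0:1  1:1658  2:623  3:2771  4:1353  5:717  6:2425  7:411
  8:861  9:3161  10:867  11:1952  12:886  13:3702  14:1566  15:566
  16:1240  17:3032  18:2687  19:3403  20:451  21:239  22:2048  23:137
  24:287  25:3533  26:289  27:3130  28:1535  29:1234  30:522  31:2668
  32:1653  33:3490  34:3375  35:2374  36:1390  37:2559  38:3162  39:2525
  40:2575  41:3657  42:1336  43:2283  44:2991  45:1651  46:174  47:2129
  48:551  49:2403  50:1125  51:2031  52:1703  53:853  54:1054  55:3321
  56:2098  57:1219  58:1685  59:761  60:997
Giant step factor: 1658^(-61) ≡ 1311 (mod 3719).
Scan 390·1311^i mod 3719 for i = 0, 1, …:
  i=0: 390   i=1: 1787   i=2: 3506   i=3: 3401
  i=4: 3349   i=5: 2119   i=6: 3635   i=7: 1446
  i=8: 2735   i=9: 469     …   i=22: 1165
  i=23: 2525
Match at i=23, j=39: k = 23·61 + 39 = 1442.

1442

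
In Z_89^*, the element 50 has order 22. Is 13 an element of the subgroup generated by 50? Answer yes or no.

⟨50⟩ has order 22; its elements mod 89 are {1, 2, 4, 8, 11, 16, 22, 25, 32, 39, 44, 45, 50, 57, 64, 67, 73, 78, 81, 85, 87, 88}.
13 is not in this set.

no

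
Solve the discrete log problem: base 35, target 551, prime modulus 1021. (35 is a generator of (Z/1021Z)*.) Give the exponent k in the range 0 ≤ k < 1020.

Baby-step giant-step with m = ceil(sqrt(1020)) = 32.
Baby table (35^j mod 1021 for j=0..31):
  0:1  1:35  2:204  3:1014  4:776  5:614  6:49  7:694
  8:807  9:678  10:247  11:477  12:359  13:313  14:745  15:550
  16:872  17:911  18:234  19:22  20:770  21:404  22:867  23:736
  24:235  25:57  26:974  27:397  28:622  29:329  30:284  31:751
Giant step factor: 35^(-32) ≡ 133 (mod 1021).
Scan 551·133^i mod 1021 for i = 0, 1, …:
  i=0: 551   i=1: 792   i=2: 173   i=3: 547
  i=4: 260   i=5: 887   i=6: 556   i=7: 436
  i=8: 812   i=9: 791     …   i=27: 54
  i=28: 35
Match at i=28, j=1: k = 28·32 + 1 = 897.

897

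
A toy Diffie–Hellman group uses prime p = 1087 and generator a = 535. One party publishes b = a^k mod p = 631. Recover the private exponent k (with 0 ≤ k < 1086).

955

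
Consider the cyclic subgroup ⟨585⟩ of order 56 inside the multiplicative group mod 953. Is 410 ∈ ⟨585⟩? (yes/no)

yes

410 ∈ ⟨585⟩ iff 410^56 ≡ 1 (mod 953), since |⟨585⟩| = 56.
410^56 mod 953 = 1.
Since 1 = 1, 410 lies in the subgroup.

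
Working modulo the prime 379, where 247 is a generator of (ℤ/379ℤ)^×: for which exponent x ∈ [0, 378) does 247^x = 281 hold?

46

Baby-step giant-step with m = ceil(sqrt(378)) = 20.
Baby table (247^j mod 379 for j=0..19):
  0:1  1:247  2:369  3:183  4:100  5:65  6:137  7:108
  8:146  9:57  10:56  11:188  12:198  13:15  14:294  15:229
  16:92  17:363  18:217  19:160
Giant step factor: 247^(-20) ≡ 164 (mod 379).
Scan 281·164^i mod 379 for i = 0, 1, …:
  i=0: 281   i=1: 225   i=2: 137
Match at i=2, j=6: x = 2·20 + 6 = 46.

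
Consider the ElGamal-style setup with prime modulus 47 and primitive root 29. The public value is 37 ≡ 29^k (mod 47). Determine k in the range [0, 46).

Baby-step giant-step with m = ceil(sqrt(46)) = 7.
Baby table (29^j mod 47 for j=0..6):
  0:1  1:29  2:42  3:43  4:25  5:20  6:16
Giant step factor: 29^(-7) ≡ 39 (mod 47).
Scan 37·39^i mod 47 for i = 0, 1, …:
  i=0: 37   i=1: 33   i=2: 18   i=3: 44
  i=4: 24   i=5: 43
Match at i=5, j=3: k = 5·7 + 3 = 38.

38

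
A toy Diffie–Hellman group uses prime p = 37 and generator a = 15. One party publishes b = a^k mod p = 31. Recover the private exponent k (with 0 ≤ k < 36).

Successive powers of 15 modulo 37:
  15^0=1  15^1=15  15^2=3  15^3=8  15^4=9  15^5=24
  15^6=27  15^7=35  15^8=7  15^9=31
So 15^9 ≡ 31 (mod 37), giving k = 9.

9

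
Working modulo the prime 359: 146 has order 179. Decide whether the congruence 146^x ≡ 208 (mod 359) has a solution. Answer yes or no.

no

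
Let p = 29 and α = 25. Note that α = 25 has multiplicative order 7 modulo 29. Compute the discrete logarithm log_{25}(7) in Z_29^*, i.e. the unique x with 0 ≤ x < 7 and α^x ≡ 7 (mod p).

6

Successive powers of 25 modulo 29:
  25^0=1  25^1=25  25^2=16  25^3=23  25^4=24  25^5=20
  25^6=7
So 25^6 ≡ 7 (mod 29), giving x = 6.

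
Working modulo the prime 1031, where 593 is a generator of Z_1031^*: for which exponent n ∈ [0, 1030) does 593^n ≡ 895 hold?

816

Baby-step giant-step with m = ceil(sqrt(1030)) = 33.
Baby table (593^j mod 1031 for j=0..32):
  0:1  1:593  2:78  3:890  4:929  5:343  6:292  7:979
  8:94  9:68  10:115  11:149  12:722  13:281  14:642  15:267
  16:588  17:206  18:500  19:603  20:853  21:639  22:550  23:354
  24:629  25:806  26:605  27:1008  28:795  29:268  30:150  31:284
  32:359
Giant step factor: 593^(-33) ≡ 391 (mod 1031).
Scan 895·391^i mod 1031 for i = 0, 1, …:
  i=0: 895   i=1: 436   i=2: 361   i=3: 935
  i=4: 611   i=5: 740   i=6: 660   i=7: 310
  i=8: 583   i=9: 102     …   i=23: 674
  i=24: 629
Match at i=24, j=24: n = 24·33 + 24 = 816.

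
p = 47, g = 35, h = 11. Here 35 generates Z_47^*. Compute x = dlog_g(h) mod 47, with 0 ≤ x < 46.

3

Successive powers of 35 modulo 47:
  35^0=1  35^1=35  35^2=3  35^3=11
So 35^3 ≡ 11 (mod 47), giving x = 3.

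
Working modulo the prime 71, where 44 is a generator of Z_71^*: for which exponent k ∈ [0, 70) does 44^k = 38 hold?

64

Baby-step giant-step with m = ceil(sqrt(70)) = 9.
Baby table (44^j mod 71 for j=0..8):
  0:1  1:44  2:19  3:55  4:6  5:51  6:43  7:46
  8:36
Giant step factor: 44^(-9) ≡ 42 (mod 71).
Scan 38·42^i mod 71 for i = 0, 1, …:
  i=0: 38   i=1: 34   i=2: 8   i=3: 52
  i=4: 54   i=5: 67   i=6: 45   i=7: 44
Match at i=7, j=1: k = 7·9 + 1 = 64.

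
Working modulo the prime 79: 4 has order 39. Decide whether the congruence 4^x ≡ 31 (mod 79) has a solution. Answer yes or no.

31 ∈ ⟨4⟩ iff 31^39 ≡ 1 (mod 79), since |⟨4⟩| = 39.
31^39 mod 79 = 1.
Since 1 = 1, 31 lies in the subgroup.

yes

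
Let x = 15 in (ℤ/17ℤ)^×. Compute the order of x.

The order of 15 must divide p − 1 = 16 = 2^4.
Divisors: 1, 2, 4, 8, 16.
Check each in increasing order: 15^1 ≡ 15;  15^2 ≡ 4;  15^4 ≡ 16;  15^8 ≡ 1.
Smallest exponent giving 1 is 8.

8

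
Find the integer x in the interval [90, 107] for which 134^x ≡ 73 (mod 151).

99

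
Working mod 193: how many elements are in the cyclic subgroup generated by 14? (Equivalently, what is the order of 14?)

32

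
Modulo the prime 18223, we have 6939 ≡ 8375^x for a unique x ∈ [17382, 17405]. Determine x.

Compute 8375^17382 mod 18223 = 9049, then multiply by 8375 repeatedly:
  8375^17382=9049  8375^17383=14141  8375^17384=17821  8375^17385=4505  8375^17386=7765
  8375^17387=12211  8375^17388=17872  8375^17389=12501  8375^17390=4740  8375^17391=7806
  8375^17392=9349  8375^17393=11867  8375^17394=16106  8375^17395=1104  8375^17396=6939
Found 6939 at exponent 17396.

17396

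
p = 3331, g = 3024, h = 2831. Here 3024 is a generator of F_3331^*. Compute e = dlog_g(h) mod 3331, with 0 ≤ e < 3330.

3309

Baby-step giant-step with m = ceil(sqrt(3330)) = 58.
Baby table (3024^j mod 3331 for j=0..57):
  0:1  1:3024  2:981  3:1954  4:3033  5:1549  6:790  7:633
  8:2198  9:1407  10:1081  11:1233  12:1203  13:420  14:969  15:2307
  16:1254  17:1418  18:1035  19:2031  20:2711  21:473  22:1353  23:1004
  24:1555  25:2279  26:3188  27:598  28:2950  29:382  30:2642  31:1670
  32:284  33:2749  34:2131  35:1990  36:1974  37:224  38:1183  39:3229
  40:1335  41:3199  42:552  43:417  44:1890  45:2695  46:2054  47:2312
  48:3050  49:2992  50:812  51:541  52:463  53:1092  54:1187  55:2001
  56:1928  57:1022
Giant step factor: 3024^(-58) ≡ 890 (mod 3331).
Scan 2831·890^i mod 3331 for i = 0, 1, …:
  i=0: 2831   i=1: 1354   i=2: 2569   i=3: 1344
  i=4: 331   i=5: 1462   i=6: 2090   i=7: 1402
  i=8: 1986   i=9: 2110     …   i=56: 1896
  i=57: 1954
Match at i=57, j=3: e = 57·58 + 3 = 3309.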